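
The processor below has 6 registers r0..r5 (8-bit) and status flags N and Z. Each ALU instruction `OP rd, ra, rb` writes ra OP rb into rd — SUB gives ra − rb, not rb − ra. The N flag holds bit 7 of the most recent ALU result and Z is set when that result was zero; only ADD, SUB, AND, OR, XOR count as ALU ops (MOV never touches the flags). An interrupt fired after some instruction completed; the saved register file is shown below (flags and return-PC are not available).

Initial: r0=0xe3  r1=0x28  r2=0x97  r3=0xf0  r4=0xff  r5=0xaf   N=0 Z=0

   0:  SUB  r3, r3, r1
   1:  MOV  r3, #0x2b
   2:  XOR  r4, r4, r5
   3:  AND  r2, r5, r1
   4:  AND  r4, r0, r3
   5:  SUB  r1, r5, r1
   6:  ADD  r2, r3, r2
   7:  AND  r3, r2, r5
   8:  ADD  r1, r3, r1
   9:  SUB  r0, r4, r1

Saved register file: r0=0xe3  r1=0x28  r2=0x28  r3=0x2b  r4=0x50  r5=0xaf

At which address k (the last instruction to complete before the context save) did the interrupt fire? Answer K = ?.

K = 3

after  0: r0=0xe3 r1=0x28 r2=0x97 r3=0xc8 r4=0xff r5=0xaf  N=1 Z=0
after  1: r0=0xe3 r1=0x28 r2=0x97 r3=0x2b r4=0xff r5=0xaf  N=1 Z=0
after  2: r0=0xe3 r1=0x28 r2=0x97 r3=0x2b r4=0x50 r5=0xaf  N=0 Z=0
after  3: r0=0xe3 r1=0x28 r2=0x28 r3=0x2b r4=0x50 r5=0xaf  N=0 Z=0
-- IRQ taken; context saved, return-PC = 4 --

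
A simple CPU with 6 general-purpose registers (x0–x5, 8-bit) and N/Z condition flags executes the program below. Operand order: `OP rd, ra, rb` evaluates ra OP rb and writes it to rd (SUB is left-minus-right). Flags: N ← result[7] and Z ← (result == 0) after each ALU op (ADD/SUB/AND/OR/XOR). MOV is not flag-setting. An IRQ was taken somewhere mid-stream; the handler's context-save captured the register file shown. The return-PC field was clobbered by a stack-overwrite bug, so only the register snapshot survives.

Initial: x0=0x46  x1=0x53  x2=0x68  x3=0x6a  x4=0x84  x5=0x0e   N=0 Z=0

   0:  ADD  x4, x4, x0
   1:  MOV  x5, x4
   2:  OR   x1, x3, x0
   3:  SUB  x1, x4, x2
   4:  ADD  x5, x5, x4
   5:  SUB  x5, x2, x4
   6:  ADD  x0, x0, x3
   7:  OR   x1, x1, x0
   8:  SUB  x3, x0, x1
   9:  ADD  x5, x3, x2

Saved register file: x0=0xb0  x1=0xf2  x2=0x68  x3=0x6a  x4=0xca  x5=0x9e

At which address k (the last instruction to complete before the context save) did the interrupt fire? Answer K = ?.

K = 7

after  0: x0=0x46 x1=0x53 x2=0x68 x3=0x6a x4=0xca x5=0x0e  N=1 Z=0
after  1: x0=0x46 x1=0x53 x2=0x68 x3=0x6a x4=0xca x5=0xca  N=1 Z=0
after  2: x0=0x46 x1=0x6e x2=0x68 x3=0x6a x4=0xca x5=0xca  N=0 Z=0
after  3: x0=0x46 x1=0x62 x2=0x68 x3=0x6a x4=0xca x5=0xca  N=0 Z=0
after  4: x0=0x46 x1=0x62 x2=0x68 x3=0x6a x4=0xca x5=0x94  N=1 Z=0
after  5: x0=0x46 x1=0x62 x2=0x68 x3=0x6a x4=0xca x5=0x9e  N=1 Z=0
after  6: x0=0xb0 x1=0x62 x2=0x68 x3=0x6a x4=0xca x5=0x9e  N=1 Z=0
after  7: x0=0xb0 x1=0xf2 x2=0x68 x3=0x6a x4=0xca x5=0x9e  N=1 Z=0
-- IRQ taken; context saved, return-PC = 8 --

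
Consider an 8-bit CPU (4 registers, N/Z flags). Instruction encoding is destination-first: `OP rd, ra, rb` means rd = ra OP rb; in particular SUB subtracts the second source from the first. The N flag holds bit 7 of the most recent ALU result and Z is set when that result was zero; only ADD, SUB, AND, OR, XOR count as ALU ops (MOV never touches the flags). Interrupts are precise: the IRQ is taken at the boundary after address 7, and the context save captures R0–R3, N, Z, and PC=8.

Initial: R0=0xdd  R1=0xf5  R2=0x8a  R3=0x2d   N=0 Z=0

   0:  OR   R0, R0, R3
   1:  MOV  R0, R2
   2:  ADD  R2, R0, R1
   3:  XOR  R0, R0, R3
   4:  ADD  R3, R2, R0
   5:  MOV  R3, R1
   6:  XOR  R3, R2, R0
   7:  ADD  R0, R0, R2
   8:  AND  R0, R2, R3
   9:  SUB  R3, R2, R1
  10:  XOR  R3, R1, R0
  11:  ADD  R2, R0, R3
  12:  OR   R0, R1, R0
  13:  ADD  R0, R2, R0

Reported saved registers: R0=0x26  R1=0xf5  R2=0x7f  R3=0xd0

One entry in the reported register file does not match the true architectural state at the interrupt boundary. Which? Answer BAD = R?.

after  0: R0=0xfd R1=0xf5 R2=0x8a R3=0x2d  N=1 Z=0
after  1: R0=0x8a R1=0xf5 R2=0x8a R3=0x2d  N=1 Z=0
after  2: R0=0x8a R1=0xf5 R2=0x7f R3=0x2d  N=0 Z=0
after  3: R0=0xa7 R1=0xf5 R2=0x7f R3=0x2d  N=1 Z=0
after  4: R0=0xa7 R1=0xf5 R2=0x7f R3=0x26  N=0 Z=0
after  5: R0=0xa7 R1=0xf5 R2=0x7f R3=0xf5  N=0 Z=0
after  6: R0=0xa7 R1=0xf5 R2=0x7f R3=0xd8  N=1 Z=0
after  7: R0=0x26 R1=0xf5 R2=0x7f R3=0xd8  N=0 Z=0
-- IRQ taken; context saved, return-PC = 8 --
mismatch: R3: reported 0xd0 vs actual 0xd8

BAD = R3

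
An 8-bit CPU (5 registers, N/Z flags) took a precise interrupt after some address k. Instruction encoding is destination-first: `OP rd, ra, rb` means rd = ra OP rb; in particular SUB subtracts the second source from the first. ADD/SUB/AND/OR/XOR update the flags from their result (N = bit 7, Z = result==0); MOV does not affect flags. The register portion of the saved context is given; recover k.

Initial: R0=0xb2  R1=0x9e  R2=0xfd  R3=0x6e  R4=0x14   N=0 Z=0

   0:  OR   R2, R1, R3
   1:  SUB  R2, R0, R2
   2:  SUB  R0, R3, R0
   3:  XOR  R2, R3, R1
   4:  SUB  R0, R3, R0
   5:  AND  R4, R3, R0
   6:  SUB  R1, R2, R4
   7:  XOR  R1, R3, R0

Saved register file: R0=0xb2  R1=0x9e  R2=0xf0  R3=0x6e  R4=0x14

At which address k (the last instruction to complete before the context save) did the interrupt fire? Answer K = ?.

after  0: R0=0xb2 R1=0x9e R2=0xfe R3=0x6e R4=0x14  N=1 Z=0
after  1: R0=0xb2 R1=0x9e R2=0xb4 R3=0x6e R4=0x14  N=1 Z=0
after  2: R0=0xbc R1=0x9e R2=0xb4 R3=0x6e R4=0x14  N=1 Z=0
after  3: R0=0xbc R1=0x9e R2=0xf0 R3=0x6e R4=0x14  N=1 Z=0
after  4: R0=0xb2 R1=0x9e R2=0xf0 R3=0x6e R4=0x14  N=1 Z=0
-- IRQ taken; context saved, return-PC = 5 --

K = 4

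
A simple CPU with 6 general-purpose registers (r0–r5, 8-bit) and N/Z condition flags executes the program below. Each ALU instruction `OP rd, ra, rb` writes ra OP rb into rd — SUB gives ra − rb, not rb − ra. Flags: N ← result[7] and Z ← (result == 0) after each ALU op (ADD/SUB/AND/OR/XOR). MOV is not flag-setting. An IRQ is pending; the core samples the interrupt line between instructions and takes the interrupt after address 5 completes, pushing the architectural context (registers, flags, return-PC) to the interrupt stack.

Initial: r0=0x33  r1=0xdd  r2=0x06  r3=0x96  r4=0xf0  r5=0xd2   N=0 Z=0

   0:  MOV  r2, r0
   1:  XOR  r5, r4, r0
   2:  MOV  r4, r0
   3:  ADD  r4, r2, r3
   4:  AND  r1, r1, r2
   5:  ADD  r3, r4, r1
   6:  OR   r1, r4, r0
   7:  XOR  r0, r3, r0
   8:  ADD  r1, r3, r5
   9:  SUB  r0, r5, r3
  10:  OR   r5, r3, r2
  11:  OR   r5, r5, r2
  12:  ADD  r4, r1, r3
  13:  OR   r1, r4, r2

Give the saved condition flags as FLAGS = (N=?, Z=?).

FLAGS = (N=1, Z=0)

after  0: r0=0x33 r1=0xdd r2=0x33 r3=0x96 r4=0xf0 r5=0xd2  N=0 Z=0
after  1: r0=0x33 r1=0xdd r2=0x33 r3=0x96 r4=0xf0 r5=0xc3  N=1 Z=0
after  2: r0=0x33 r1=0xdd r2=0x33 r3=0x96 r4=0x33 r5=0xc3  N=1 Z=0
after  3: r0=0x33 r1=0xdd r2=0x33 r3=0x96 r4=0xc9 r5=0xc3  N=1 Z=0
after  4: r0=0x33 r1=0x11 r2=0x33 r3=0x96 r4=0xc9 r5=0xc3  N=0 Z=0
after  5: r0=0x33 r1=0x11 r2=0x33 r3=0xda r4=0xc9 r5=0xc3  N=1 Z=0
-- IRQ taken; context saved, return-PC = 6 --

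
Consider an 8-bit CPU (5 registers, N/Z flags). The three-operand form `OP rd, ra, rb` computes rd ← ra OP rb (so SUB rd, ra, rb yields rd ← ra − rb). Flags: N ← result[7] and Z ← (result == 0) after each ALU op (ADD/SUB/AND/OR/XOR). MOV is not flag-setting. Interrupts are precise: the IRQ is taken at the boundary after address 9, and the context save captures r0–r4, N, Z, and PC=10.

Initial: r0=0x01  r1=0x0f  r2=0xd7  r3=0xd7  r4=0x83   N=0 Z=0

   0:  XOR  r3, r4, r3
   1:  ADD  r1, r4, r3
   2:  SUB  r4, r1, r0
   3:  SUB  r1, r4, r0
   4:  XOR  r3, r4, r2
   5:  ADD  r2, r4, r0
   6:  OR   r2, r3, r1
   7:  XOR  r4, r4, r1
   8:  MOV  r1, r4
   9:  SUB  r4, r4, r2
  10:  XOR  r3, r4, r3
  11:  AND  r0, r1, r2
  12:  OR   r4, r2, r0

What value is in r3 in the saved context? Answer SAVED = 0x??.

SAVED = 0x01

after  0: r0=0x01 r1=0x0f r2=0xd7 r3=0x54 r4=0x83  N=0 Z=0
after  1: r0=0x01 r1=0xd7 r2=0xd7 r3=0x54 r4=0x83  N=1 Z=0
after  2: r0=0x01 r1=0xd7 r2=0xd7 r3=0x54 r4=0xd6  N=1 Z=0
after  3: r0=0x01 r1=0xd5 r2=0xd7 r3=0x54 r4=0xd6  N=1 Z=0
after  4: r0=0x01 r1=0xd5 r2=0xd7 r3=0x01 r4=0xd6  N=0 Z=0
after  5: r0=0x01 r1=0xd5 r2=0xd7 r3=0x01 r4=0xd6  N=1 Z=0
after  6: r0=0x01 r1=0xd5 r2=0xd5 r3=0x01 r4=0xd6  N=1 Z=0
after  7: r0=0x01 r1=0xd5 r2=0xd5 r3=0x01 r4=0x03  N=0 Z=0
after  8: r0=0x01 r1=0x03 r2=0xd5 r3=0x01 r4=0x03  N=0 Z=0
after  9: r0=0x01 r1=0x03 r2=0xd5 r3=0x01 r4=0x2e  N=0 Z=0
-- IRQ taken; context saved, return-PC = 10 --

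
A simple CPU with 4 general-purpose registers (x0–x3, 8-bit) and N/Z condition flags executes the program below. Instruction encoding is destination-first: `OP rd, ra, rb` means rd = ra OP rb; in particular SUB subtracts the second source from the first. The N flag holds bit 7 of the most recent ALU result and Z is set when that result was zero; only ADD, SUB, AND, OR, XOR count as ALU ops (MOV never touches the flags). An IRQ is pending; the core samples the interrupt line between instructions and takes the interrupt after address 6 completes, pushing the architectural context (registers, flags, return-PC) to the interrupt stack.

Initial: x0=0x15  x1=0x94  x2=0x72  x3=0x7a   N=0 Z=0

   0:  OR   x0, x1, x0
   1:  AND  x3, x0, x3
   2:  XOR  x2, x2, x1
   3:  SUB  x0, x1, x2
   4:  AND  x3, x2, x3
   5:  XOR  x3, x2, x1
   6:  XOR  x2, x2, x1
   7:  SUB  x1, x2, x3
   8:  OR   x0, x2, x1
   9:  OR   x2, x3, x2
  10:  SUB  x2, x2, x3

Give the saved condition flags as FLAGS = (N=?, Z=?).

FLAGS = (N=0, Z=0)

after  0: x0=0x95 x1=0x94 x2=0x72 x3=0x7a  N=1 Z=0
after  1: x0=0x95 x1=0x94 x2=0x72 x3=0x10  N=0 Z=0
after  2: x0=0x95 x1=0x94 x2=0xe6 x3=0x10  N=1 Z=0
after  3: x0=0xae x1=0x94 x2=0xe6 x3=0x10  N=1 Z=0
after  4: x0=0xae x1=0x94 x2=0xe6 x3=0x00  N=0 Z=1
after  5: x0=0xae x1=0x94 x2=0xe6 x3=0x72  N=0 Z=0
after  6: x0=0xae x1=0x94 x2=0x72 x3=0x72  N=0 Z=0
-- IRQ taken; context saved, return-PC = 7 --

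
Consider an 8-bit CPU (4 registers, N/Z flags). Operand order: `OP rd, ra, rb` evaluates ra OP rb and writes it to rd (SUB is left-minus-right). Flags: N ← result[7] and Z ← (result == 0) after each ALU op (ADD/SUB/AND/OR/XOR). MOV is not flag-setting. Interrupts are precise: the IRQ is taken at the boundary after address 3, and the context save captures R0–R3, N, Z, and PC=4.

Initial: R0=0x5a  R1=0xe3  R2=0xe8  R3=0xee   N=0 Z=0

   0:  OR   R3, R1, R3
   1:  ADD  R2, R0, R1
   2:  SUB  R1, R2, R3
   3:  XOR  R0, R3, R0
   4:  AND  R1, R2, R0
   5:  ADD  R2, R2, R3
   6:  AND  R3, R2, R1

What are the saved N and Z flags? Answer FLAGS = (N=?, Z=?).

after  0: R0=0x5a R1=0xe3 R2=0xe8 R3=0xef  N=1 Z=0
after  1: R0=0x5a R1=0xe3 R2=0x3d R3=0xef  N=0 Z=0
after  2: R0=0x5a R1=0x4e R2=0x3d R3=0xef  N=0 Z=0
after  3: R0=0xb5 R1=0x4e R2=0x3d R3=0xef  N=1 Z=0
-- IRQ taken; context saved, return-PC = 4 --

FLAGS = (N=1, Z=0)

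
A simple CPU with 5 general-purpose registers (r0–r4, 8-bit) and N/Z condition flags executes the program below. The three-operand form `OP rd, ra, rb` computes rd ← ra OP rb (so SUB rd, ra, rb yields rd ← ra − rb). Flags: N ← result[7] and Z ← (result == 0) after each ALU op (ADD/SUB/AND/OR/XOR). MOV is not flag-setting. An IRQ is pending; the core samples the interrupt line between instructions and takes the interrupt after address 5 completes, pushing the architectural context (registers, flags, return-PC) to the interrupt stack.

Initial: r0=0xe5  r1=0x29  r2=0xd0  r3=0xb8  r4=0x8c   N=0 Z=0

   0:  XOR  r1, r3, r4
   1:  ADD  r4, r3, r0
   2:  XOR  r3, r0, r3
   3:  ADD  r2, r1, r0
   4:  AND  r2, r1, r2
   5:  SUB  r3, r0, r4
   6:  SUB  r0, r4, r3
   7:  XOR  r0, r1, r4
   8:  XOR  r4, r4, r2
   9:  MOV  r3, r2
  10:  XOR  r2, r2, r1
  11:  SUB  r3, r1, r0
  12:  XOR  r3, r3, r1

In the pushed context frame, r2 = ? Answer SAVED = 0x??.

SAVED = 0x10

after  0: r0=0xe5 r1=0x34 r2=0xd0 r3=0xb8 r4=0x8c  N=0 Z=0
after  1: r0=0xe5 r1=0x34 r2=0xd0 r3=0xb8 r4=0x9d  N=1 Z=0
after  2: r0=0xe5 r1=0x34 r2=0xd0 r3=0x5d r4=0x9d  N=0 Z=0
after  3: r0=0xe5 r1=0x34 r2=0x19 r3=0x5d r4=0x9d  N=0 Z=0
after  4: r0=0xe5 r1=0x34 r2=0x10 r3=0x5d r4=0x9d  N=0 Z=0
after  5: r0=0xe5 r1=0x34 r2=0x10 r3=0x48 r4=0x9d  N=0 Z=0
-- IRQ taken; context saved, return-PC = 6 --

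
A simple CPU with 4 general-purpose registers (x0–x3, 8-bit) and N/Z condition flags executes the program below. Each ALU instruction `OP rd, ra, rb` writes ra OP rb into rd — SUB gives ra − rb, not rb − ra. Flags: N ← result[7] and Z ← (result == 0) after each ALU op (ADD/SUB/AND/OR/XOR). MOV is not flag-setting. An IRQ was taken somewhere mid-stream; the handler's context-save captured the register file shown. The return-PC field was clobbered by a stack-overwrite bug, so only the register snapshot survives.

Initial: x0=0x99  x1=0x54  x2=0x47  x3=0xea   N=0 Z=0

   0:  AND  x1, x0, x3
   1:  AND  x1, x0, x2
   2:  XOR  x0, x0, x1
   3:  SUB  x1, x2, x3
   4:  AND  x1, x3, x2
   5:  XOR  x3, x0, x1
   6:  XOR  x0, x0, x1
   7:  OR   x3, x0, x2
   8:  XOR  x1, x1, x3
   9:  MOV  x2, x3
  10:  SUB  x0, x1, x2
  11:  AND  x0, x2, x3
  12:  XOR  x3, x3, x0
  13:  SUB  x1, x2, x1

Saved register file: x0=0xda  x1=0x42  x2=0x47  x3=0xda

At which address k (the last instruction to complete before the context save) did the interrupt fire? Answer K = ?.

after  0: x0=0x99 x1=0x88 x2=0x47 x3=0xea  N=1 Z=0
after  1: x0=0x99 x1=0x01 x2=0x47 x3=0xea  N=0 Z=0
after  2: x0=0x98 x1=0x01 x2=0x47 x3=0xea  N=1 Z=0
after  3: x0=0x98 x1=0x5d x2=0x47 x3=0xea  N=0 Z=0
after  4: x0=0x98 x1=0x42 x2=0x47 x3=0xea  N=0 Z=0
after  5: x0=0x98 x1=0x42 x2=0x47 x3=0xda  N=1 Z=0
after  6: x0=0xda x1=0x42 x2=0x47 x3=0xda  N=1 Z=0
-- IRQ taken; context saved, return-PC = 7 --

K = 6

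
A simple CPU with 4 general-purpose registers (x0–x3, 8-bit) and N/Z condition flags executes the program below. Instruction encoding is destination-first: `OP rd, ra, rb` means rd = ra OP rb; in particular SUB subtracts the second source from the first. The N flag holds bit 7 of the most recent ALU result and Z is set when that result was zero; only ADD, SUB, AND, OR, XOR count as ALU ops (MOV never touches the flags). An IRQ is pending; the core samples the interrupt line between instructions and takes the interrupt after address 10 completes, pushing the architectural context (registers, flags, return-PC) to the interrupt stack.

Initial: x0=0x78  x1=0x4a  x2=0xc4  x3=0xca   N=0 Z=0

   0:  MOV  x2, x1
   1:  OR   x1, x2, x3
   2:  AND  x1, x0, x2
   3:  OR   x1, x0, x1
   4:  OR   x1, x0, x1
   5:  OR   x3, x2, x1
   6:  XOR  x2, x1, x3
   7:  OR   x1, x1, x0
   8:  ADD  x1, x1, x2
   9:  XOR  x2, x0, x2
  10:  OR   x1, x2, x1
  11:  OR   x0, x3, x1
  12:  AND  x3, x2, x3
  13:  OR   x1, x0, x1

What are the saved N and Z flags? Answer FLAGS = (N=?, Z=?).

after  0: x0=0x78 x1=0x4a x2=0x4a x3=0xca  N=0 Z=0
after  1: x0=0x78 x1=0xca x2=0x4a x3=0xca  N=1 Z=0
after  2: x0=0x78 x1=0x48 x2=0x4a x3=0xca  N=0 Z=0
after  3: x0=0x78 x1=0x78 x2=0x4a x3=0xca  N=0 Z=0
after  4: x0=0x78 x1=0x78 x2=0x4a x3=0xca  N=0 Z=0
after  5: x0=0x78 x1=0x78 x2=0x4a x3=0x7a  N=0 Z=0
after  6: x0=0x78 x1=0x78 x2=0x02 x3=0x7a  N=0 Z=0
after  7: x0=0x78 x1=0x78 x2=0x02 x3=0x7a  N=0 Z=0
after  8: x0=0x78 x1=0x7a x2=0x02 x3=0x7a  N=0 Z=0
after  9: x0=0x78 x1=0x7a x2=0x7a x3=0x7a  N=0 Z=0
after 10: x0=0x78 x1=0x7a x2=0x7a x3=0x7a  N=0 Z=0
-- IRQ taken; context saved, return-PC = 11 --

FLAGS = (N=0, Z=0)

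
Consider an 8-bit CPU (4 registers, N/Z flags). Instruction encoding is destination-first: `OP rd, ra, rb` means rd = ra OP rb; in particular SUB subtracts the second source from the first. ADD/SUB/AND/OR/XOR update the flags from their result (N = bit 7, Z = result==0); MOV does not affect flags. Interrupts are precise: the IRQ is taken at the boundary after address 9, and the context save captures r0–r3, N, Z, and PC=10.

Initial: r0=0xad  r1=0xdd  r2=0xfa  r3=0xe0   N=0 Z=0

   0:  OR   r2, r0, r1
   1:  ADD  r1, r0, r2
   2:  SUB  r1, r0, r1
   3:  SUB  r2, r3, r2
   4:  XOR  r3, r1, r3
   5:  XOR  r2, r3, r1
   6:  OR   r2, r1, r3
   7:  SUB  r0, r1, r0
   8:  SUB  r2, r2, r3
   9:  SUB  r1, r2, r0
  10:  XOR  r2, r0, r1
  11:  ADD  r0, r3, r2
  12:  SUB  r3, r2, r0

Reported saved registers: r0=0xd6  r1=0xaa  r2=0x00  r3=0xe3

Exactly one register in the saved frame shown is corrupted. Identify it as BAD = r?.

BAD = r0

after  0: r0=0xad r1=0xdd r2=0xfd r3=0xe0  N=1 Z=0
after  1: r0=0xad r1=0xaa r2=0xfd r3=0xe0  N=1 Z=0
after  2: r0=0xad r1=0x03 r2=0xfd r3=0xe0  N=0 Z=0
after  3: r0=0xad r1=0x03 r2=0xe3 r3=0xe0  N=1 Z=0
after  4: r0=0xad r1=0x03 r2=0xe3 r3=0xe3  N=1 Z=0
after  5: r0=0xad r1=0x03 r2=0xe0 r3=0xe3  N=1 Z=0
after  6: r0=0xad r1=0x03 r2=0xe3 r3=0xe3  N=1 Z=0
after  7: r0=0x56 r1=0x03 r2=0xe3 r3=0xe3  N=0 Z=0
after  8: r0=0x56 r1=0x03 r2=0x00 r3=0xe3  N=0 Z=1
after  9: r0=0x56 r1=0xaa r2=0x00 r3=0xe3  N=1 Z=0
-- IRQ taken; context saved, return-PC = 10 --
mismatch: r0: reported 0xd6 vs actual 0x56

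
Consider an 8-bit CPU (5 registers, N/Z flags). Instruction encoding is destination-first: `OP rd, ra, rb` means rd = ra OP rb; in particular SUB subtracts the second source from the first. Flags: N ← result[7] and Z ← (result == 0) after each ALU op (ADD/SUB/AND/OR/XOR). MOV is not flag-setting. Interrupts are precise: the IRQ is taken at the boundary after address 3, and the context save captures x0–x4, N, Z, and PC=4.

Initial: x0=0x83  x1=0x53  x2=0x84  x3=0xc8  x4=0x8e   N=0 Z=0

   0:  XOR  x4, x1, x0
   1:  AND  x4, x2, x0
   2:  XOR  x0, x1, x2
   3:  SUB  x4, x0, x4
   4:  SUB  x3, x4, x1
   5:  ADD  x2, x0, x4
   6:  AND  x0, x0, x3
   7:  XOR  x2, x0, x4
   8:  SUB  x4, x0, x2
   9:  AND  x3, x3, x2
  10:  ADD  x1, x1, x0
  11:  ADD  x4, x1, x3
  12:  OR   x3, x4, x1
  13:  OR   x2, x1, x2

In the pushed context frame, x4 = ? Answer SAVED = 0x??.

after  0: x0=0x83 x1=0x53 x2=0x84 x3=0xc8 x4=0xd0  N=1 Z=0
after  1: x0=0x83 x1=0x53 x2=0x84 x3=0xc8 x4=0x80  N=1 Z=0
after  2: x0=0xd7 x1=0x53 x2=0x84 x3=0xc8 x4=0x80  N=1 Z=0
after  3: x0=0xd7 x1=0x53 x2=0x84 x3=0xc8 x4=0x57  N=0 Z=0
-- IRQ taken; context saved, return-PC = 4 --

SAVED = 0x57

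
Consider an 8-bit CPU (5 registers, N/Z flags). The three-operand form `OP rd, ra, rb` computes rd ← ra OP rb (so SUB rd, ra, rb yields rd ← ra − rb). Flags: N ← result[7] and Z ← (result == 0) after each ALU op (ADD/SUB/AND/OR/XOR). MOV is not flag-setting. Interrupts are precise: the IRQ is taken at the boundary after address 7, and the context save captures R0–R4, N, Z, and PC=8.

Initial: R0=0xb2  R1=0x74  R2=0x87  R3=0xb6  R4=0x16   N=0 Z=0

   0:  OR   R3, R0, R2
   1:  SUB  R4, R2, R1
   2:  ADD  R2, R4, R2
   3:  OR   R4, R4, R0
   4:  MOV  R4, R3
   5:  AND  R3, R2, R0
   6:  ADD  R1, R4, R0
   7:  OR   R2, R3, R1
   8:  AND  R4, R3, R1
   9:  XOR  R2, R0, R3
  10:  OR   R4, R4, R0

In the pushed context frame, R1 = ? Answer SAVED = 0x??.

SAVED = 0x69

after  0: R0=0xb2 R1=0x74 R2=0x87 R3=0xb7 R4=0x16  N=1 Z=0
after  1: R0=0xb2 R1=0x74 R2=0x87 R3=0xb7 R4=0x13  N=0 Z=0
after  2: R0=0xb2 R1=0x74 R2=0x9a R3=0xb7 R4=0x13  N=1 Z=0
after  3: R0=0xb2 R1=0x74 R2=0x9a R3=0xb7 R4=0xb3  N=1 Z=0
after  4: R0=0xb2 R1=0x74 R2=0x9a R3=0xb7 R4=0xb7  N=1 Z=0
after  5: R0=0xb2 R1=0x74 R2=0x9a R3=0x92 R4=0xb7  N=1 Z=0
after  6: R0=0xb2 R1=0x69 R2=0x9a R3=0x92 R4=0xb7  N=0 Z=0
after  7: R0=0xb2 R1=0x69 R2=0xfb R3=0x92 R4=0xb7  N=1 Z=0
-- IRQ taken; context saved, return-PC = 8 --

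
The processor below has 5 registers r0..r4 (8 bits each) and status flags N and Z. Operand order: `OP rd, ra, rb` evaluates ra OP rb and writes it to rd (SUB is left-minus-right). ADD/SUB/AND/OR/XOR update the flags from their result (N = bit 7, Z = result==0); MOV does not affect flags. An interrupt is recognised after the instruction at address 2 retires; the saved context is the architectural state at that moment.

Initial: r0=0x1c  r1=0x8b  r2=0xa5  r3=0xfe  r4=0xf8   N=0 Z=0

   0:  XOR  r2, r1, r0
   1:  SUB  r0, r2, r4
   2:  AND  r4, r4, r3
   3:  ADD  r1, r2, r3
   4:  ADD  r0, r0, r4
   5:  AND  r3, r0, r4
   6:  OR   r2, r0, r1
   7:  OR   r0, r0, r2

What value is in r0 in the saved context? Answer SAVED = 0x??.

SAVED = 0x9f

after  0: r0=0x1c r1=0x8b r2=0x97 r3=0xfe r4=0xf8  N=1 Z=0
after  1: r0=0x9f r1=0x8b r2=0x97 r3=0xfe r4=0xf8  N=1 Z=0
after  2: r0=0x9f r1=0x8b r2=0x97 r3=0xfe r4=0xf8  N=1 Z=0
-- IRQ taken; context saved, return-PC = 3 --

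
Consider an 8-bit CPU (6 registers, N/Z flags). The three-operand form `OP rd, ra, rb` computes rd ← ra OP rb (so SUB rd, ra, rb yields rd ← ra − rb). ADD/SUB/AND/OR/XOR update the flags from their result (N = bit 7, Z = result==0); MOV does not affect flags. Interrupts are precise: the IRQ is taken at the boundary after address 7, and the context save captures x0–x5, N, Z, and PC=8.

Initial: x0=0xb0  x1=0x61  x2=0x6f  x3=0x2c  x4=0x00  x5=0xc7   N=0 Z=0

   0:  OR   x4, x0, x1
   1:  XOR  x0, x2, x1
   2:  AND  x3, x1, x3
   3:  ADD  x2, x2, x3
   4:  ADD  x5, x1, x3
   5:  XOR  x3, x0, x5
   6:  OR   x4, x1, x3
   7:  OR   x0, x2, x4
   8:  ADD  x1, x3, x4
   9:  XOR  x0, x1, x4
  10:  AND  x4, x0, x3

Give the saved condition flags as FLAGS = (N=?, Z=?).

after  0: x0=0xb0 x1=0x61 x2=0x6f x3=0x2c x4=0xf1 x5=0xc7  N=1 Z=0
after  1: x0=0x0e x1=0x61 x2=0x6f x3=0x2c x4=0xf1 x5=0xc7  N=0 Z=0
after  2: x0=0x0e x1=0x61 x2=0x6f x3=0x20 x4=0xf1 x5=0xc7  N=0 Z=0
after  3: x0=0x0e x1=0x61 x2=0x8f x3=0x20 x4=0xf1 x5=0xc7  N=1 Z=0
after  4: x0=0x0e x1=0x61 x2=0x8f x3=0x20 x4=0xf1 x5=0x81  N=1 Z=0
after  5: x0=0x0e x1=0x61 x2=0x8f x3=0x8f x4=0xf1 x5=0x81  N=1 Z=0
after  6: x0=0x0e x1=0x61 x2=0x8f x3=0x8f x4=0xef x5=0x81  N=1 Z=0
after  7: x0=0xef x1=0x61 x2=0x8f x3=0x8f x4=0xef x5=0x81  N=1 Z=0
-- IRQ taken; context saved, return-PC = 8 --

FLAGS = (N=1, Z=0)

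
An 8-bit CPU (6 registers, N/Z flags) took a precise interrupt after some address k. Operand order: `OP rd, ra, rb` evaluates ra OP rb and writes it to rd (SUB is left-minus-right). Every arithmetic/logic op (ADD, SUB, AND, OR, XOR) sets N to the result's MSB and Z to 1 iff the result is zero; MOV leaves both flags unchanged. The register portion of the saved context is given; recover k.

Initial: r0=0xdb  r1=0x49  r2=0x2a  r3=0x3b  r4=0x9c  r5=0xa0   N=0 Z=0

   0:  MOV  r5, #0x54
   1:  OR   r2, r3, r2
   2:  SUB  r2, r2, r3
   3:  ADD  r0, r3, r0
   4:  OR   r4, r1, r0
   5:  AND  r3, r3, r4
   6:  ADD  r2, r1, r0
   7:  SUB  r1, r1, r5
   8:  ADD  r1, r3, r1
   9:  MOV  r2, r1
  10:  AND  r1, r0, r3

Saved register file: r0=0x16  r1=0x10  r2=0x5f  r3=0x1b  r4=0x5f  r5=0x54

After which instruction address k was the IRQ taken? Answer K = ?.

K = 8

after  0: r0=0xdb r1=0x49 r2=0x2a r3=0x3b r4=0x9c r5=0x54  N=0 Z=0
after  1: r0=0xdb r1=0x49 r2=0x3b r3=0x3b r4=0x9c r5=0x54  N=0 Z=0
after  2: r0=0xdb r1=0x49 r2=0x00 r3=0x3b r4=0x9c r5=0x54  N=0 Z=1
after  3: r0=0x16 r1=0x49 r2=0x00 r3=0x3b r4=0x9c r5=0x54  N=0 Z=0
after  4: r0=0x16 r1=0x49 r2=0x00 r3=0x3b r4=0x5f r5=0x54  N=0 Z=0
after  5: r0=0x16 r1=0x49 r2=0x00 r3=0x1b r4=0x5f r5=0x54  N=0 Z=0
after  6: r0=0x16 r1=0x49 r2=0x5f r3=0x1b r4=0x5f r5=0x54  N=0 Z=0
after  7: r0=0x16 r1=0xf5 r2=0x5f r3=0x1b r4=0x5f r5=0x54  N=1 Z=0
after  8: r0=0x16 r1=0x10 r2=0x5f r3=0x1b r4=0x5f r5=0x54  N=0 Z=0
-- IRQ taken; context saved, return-PC = 9 --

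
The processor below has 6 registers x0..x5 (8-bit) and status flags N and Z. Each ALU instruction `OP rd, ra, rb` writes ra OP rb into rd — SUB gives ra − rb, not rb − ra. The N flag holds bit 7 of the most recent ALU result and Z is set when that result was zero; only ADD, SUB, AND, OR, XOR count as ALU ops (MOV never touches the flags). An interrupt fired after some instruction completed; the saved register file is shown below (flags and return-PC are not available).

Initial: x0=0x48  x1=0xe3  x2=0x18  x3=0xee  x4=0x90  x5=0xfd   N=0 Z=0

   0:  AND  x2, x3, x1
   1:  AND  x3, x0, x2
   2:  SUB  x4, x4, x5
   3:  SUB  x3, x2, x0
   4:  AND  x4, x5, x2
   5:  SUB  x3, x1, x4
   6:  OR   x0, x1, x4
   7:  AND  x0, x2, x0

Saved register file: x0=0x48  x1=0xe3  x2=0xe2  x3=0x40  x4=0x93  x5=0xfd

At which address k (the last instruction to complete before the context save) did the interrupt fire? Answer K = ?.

after  0: x0=0x48 x1=0xe3 x2=0xe2 x3=0xee x4=0x90 x5=0xfd  N=1 Z=0
after  1: x0=0x48 x1=0xe3 x2=0xe2 x3=0x40 x4=0x90 x5=0xfd  N=0 Z=0
after  2: x0=0x48 x1=0xe3 x2=0xe2 x3=0x40 x4=0x93 x5=0xfd  N=1 Z=0
-- IRQ taken; context saved, return-PC = 3 --

K = 2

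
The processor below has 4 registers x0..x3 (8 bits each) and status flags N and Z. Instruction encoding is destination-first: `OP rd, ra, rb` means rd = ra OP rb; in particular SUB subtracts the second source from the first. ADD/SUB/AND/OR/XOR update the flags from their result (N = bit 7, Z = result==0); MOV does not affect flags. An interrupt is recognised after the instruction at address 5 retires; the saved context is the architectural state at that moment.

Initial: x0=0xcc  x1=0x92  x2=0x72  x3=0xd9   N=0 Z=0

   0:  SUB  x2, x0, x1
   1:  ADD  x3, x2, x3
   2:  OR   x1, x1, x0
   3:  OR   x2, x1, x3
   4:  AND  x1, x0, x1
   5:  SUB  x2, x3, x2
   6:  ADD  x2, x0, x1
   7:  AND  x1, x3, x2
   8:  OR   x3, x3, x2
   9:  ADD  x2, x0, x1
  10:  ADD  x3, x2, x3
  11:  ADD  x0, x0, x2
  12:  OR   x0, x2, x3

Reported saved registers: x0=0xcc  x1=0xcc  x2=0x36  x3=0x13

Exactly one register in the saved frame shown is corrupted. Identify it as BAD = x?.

after  0: x0=0xcc x1=0x92 x2=0x3a x3=0xd9  N=0 Z=0
after  1: x0=0xcc x1=0x92 x2=0x3a x3=0x13  N=0 Z=0
after  2: x0=0xcc x1=0xde x2=0x3a x3=0x13  N=1 Z=0
after  3: x0=0xcc x1=0xde x2=0xdf x3=0x13  N=1 Z=0
after  4: x0=0xcc x1=0xcc x2=0xdf x3=0x13  N=1 Z=0
after  5: x0=0xcc x1=0xcc x2=0x34 x3=0x13  N=0 Z=0
-- IRQ taken; context saved, return-PC = 6 --
mismatch: x2: reported 0x36 vs actual 0x34

BAD = x2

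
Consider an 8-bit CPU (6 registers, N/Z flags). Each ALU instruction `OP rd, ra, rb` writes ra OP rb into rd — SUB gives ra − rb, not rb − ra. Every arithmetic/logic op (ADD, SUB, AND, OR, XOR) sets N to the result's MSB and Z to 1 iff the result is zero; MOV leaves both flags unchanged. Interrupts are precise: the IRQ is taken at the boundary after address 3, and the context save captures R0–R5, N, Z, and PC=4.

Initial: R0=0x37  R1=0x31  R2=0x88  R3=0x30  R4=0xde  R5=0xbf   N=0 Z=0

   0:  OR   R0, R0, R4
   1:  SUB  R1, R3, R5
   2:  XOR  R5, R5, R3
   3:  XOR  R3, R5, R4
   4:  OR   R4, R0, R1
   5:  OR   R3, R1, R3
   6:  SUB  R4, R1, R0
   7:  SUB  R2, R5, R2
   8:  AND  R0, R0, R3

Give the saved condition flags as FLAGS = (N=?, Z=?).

FLAGS = (N=0, Z=0)

after  0: R0=0xff R1=0x31 R2=0x88 R3=0x30 R4=0xde R5=0xbf  N=1 Z=0
after  1: R0=0xff R1=0x71 R2=0x88 R3=0x30 R4=0xde R5=0xbf  N=0 Z=0
after  2: R0=0xff R1=0x71 R2=0x88 R3=0x30 R4=0xde R5=0x8f  N=1 Z=0
after  3: R0=0xff R1=0x71 R2=0x88 R3=0x51 R4=0xde R5=0x8f  N=0 Z=0
-- IRQ taken; context saved, return-PC = 4 --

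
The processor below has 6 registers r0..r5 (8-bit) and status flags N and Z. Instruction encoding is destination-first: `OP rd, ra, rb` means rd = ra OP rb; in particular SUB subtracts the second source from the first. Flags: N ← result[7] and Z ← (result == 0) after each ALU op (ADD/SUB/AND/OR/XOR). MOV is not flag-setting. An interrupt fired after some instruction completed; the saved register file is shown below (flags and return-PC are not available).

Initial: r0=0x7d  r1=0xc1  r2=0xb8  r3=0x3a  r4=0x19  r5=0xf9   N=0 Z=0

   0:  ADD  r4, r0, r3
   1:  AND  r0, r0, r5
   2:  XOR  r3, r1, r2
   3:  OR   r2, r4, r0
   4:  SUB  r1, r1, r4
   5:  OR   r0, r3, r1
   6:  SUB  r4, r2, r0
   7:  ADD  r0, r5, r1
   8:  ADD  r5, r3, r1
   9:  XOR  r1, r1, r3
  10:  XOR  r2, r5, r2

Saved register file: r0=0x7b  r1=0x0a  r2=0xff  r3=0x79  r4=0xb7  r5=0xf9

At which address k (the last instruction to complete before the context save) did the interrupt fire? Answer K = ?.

K = 5

after  0: r0=0x7d r1=0xc1 r2=0xb8 r3=0x3a r4=0xb7 r5=0xf9  N=1 Z=0
after  1: r0=0x79 r1=0xc1 r2=0xb8 r3=0x3a r4=0xb7 r5=0xf9  N=0 Z=0
after  2: r0=0x79 r1=0xc1 r2=0xb8 r3=0x79 r4=0xb7 r5=0xf9  N=0 Z=0
after  3: r0=0x79 r1=0xc1 r2=0xff r3=0x79 r4=0xb7 r5=0xf9  N=1 Z=0
after  4: r0=0x79 r1=0x0a r2=0xff r3=0x79 r4=0xb7 r5=0xf9  N=0 Z=0
after  5: r0=0x7b r1=0x0a r2=0xff r3=0x79 r4=0xb7 r5=0xf9  N=0 Z=0
-- IRQ taken; context saved, return-PC = 6 --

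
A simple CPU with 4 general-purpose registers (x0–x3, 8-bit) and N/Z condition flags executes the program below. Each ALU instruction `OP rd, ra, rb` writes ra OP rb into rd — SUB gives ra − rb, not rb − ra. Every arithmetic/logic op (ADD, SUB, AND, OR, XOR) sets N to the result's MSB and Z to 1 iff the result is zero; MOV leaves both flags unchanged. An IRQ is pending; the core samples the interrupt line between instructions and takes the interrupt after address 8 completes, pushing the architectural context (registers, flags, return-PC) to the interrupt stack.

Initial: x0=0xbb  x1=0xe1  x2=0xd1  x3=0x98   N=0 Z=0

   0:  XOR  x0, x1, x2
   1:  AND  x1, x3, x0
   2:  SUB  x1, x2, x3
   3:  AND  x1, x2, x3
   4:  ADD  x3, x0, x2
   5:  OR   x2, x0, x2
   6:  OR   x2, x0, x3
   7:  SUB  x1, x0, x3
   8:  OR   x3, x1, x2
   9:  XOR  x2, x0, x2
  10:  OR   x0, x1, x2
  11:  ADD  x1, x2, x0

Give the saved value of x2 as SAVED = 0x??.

SAVED = 0x31

after  0: x0=0x30 x1=0xe1 x2=0xd1 x3=0x98  N=0 Z=0
after  1: x0=0x30 x1=0x10 x2=0xd1 x3=0x98  N=0 Z=0
after  2: x0=0x30 x1=0x39 x2=0xd1 x3=0x98  N=0 Z=0
after  3: x0=0x30 x1=0x90 x2=0xd1 x3=0x98  N=1 Z=0
after  4: x0=0x30 x1=0x90 x2=0xd1 x3=0x01  N=0 Z=0
after  5: x0=0x30 x1=0x90 x2=0xf1 x3=0x01  N=1 Z=0
after  6: x0=0x30 x1=0x90 x2=0x31 x3=0x01  N=0 Z=0
after  7: x0=0x30 x1=0x2f x2=0x31 x3=0x01  N=0 Z=0
after  8: x0=0x30 x1=0x2f x2=0x31 x3=0x3f  N=0 Z=0
-- IRQ taken; context saved, return-PC = 9 --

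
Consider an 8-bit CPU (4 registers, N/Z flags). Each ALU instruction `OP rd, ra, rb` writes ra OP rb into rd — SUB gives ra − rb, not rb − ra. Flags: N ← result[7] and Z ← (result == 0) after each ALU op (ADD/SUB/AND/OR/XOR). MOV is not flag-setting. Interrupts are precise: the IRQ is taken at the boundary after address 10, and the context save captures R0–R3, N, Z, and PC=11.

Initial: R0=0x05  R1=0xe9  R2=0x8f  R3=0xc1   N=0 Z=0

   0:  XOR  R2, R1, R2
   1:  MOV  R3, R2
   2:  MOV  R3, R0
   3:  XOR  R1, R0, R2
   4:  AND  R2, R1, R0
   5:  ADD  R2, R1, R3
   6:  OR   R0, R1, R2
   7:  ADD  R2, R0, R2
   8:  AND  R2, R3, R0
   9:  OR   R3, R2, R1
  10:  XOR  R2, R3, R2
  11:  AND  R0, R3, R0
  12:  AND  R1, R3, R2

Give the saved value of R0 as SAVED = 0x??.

SAVED = 0x6b

after  0: R0=0x05 R1=0xe9 R2=0x66 R3=0xc1  N=0 Z=0
after  1: R0=0x05 R1=0xe9 R2=0x66 R3=0x66  N=0 Z=0
after  2: R0=0x05 R1=0xe9 R2=0x66 R3=0x05  N=0 Z=0
after  3: R0=0x05 R1=0x63 R2=0x66 R3=0x05  N=0 Z=0
after  4: R0=0x05 R1=0x63 R2=0x01 R3=0x05  N=0 Z=0
after  5: R0=0x05 R1=0x63 R2=0x68 R3=0x05  N=0 Z=0
after  6: R0=0x6b R1=0x63 R2=0x68 R3=0x05  N=0 Z=0
after  7: R0=0x6b R1=0x63 R2=0xd3 R3=0x05  N=1 Z=0
after  8: R0=0x6b R1=0x63 R2=0x01 R3=0x05  N=0 Z=0
after  9: R0=0x6b R1=0x63 R2=0x01 R3=0x63  N=0 Z=0
after 10: R0=0x6b R1=0x63 R2=0x62 R3=0x63  N=0 Z=0
-- IRQ taken; context saved, return-PC = 11 --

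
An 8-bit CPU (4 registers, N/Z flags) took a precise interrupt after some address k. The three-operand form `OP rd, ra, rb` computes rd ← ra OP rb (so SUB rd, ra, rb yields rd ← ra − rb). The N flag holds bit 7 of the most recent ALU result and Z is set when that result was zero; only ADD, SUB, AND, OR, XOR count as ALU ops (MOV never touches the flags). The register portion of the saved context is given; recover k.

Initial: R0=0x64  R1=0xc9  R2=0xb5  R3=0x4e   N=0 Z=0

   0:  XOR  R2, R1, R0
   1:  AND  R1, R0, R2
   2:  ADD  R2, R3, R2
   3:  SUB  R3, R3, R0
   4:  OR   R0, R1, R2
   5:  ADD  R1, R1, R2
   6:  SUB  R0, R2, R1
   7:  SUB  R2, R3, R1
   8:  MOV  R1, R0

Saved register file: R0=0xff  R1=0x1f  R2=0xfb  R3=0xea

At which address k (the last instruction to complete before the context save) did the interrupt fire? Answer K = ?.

K = 5

after  0: R0=0x64 R1=0xc9 R2=0xad R3=0x4e  N=1 Z=0
after  1: R0=0x64 R1=0x24 R2=0xad R3=0x4e  N=0 Z=0
after  2: R0=0x64 R1=0x24 R2=0xfb R3=0x4e  N=1 Z=0
after  3: R0=0x64 R1=0x24 R2=0xfb R3=0xea  N=1 Z=0
after  4: R0=0xff R1=0x24 R2=0xfb R3=0xea  N=1 Z=0
after  5: R0=0xff R1=0x1f R2=0xfb R3=0xea  N=0 Z=0
-- IRQ taken; context saved, return-PC = 6 --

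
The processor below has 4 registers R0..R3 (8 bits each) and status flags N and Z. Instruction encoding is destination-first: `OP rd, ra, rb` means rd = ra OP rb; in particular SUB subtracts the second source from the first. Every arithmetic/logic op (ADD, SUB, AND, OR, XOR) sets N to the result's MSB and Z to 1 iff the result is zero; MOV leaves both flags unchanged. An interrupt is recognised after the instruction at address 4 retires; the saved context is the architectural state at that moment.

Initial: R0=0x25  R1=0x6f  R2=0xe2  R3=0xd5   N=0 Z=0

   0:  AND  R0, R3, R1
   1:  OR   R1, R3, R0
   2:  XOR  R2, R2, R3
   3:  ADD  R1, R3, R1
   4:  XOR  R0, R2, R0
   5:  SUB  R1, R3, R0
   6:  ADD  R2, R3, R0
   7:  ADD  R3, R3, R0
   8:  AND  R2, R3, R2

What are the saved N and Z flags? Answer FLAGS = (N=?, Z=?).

after  0: R0=0x45 R1=0x6f R2=0xe2 R3=0xd5  N=0 Z=0
after  1: R0=0x45 R1=0xd5 R2=0xe2 R3=0xd5  N=1 Z=0
after  2: R0=0x45 R1=0xd5 R2=0x37 R3=0xd5  N=0 Z=0
after  3: R0=0x45 R1=0xaa R2=0x37 R3=0xd5  N=1 Z=0
after  4: R0=0x72 R1=0xaa R2=0x37 R3=0xd5  N=0 Z=0
-- IRQ taken; context saved, return-PC = 5 --

FLAGS = (N=0, Z=0)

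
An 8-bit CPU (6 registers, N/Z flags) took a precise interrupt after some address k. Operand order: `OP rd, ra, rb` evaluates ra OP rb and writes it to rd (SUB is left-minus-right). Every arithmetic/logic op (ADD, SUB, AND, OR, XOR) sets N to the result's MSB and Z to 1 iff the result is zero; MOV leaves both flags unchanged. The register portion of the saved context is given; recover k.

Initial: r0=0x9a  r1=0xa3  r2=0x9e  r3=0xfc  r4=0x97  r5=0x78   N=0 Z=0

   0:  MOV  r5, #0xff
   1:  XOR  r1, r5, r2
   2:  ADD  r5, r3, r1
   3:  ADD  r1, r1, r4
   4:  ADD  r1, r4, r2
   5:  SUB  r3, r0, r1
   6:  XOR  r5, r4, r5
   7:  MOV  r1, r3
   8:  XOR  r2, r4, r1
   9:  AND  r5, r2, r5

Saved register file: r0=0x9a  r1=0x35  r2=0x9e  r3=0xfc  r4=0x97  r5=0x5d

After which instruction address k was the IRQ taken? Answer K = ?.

after  0: r0=0x9a r1=0xa3 r2=0x9e r3=0xfc r4=0x97 r5=0xff  N=0 Z=0
after  1: r0=0x9a r1=0x61 r2=0x9e r3=0xfc r4=0x97 r5=0xff  N=0 Z=0
after  2: r0=0x9a r1=0x61 r2=0x9e r3=0xfc r4=0x97 r5=0x5d  N=0 Z=0
after  3: r0=0x9a r1=0xf8 r2=0x9e r3=0xfc r4=0x97 r5=0x5d  N=1 Z=0
after  4: r0=0x9a r1=0x35 r2=0x9e r3=0xfc r4=0x97 r5=0x5d  N=0 Z=0
-- IRQ taken; context saved, return-PC = 5 --

K = 4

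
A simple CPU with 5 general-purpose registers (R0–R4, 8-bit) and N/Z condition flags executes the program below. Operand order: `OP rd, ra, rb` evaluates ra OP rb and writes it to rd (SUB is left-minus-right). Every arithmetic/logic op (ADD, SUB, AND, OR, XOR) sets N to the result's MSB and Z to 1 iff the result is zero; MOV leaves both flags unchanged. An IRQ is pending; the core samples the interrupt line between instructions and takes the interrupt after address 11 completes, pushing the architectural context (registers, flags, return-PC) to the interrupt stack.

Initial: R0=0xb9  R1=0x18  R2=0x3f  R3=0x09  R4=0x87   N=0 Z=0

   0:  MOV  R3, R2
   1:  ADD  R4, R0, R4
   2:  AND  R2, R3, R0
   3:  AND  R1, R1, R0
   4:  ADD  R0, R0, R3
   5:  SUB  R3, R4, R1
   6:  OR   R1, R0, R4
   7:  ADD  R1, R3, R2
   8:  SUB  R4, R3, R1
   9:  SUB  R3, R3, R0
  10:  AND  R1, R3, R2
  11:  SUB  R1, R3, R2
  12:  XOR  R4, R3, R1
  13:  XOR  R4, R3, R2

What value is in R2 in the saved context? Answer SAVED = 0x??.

after  0: R0=0xb9 R1=0x18 R2=0x3f R3=0x3f R4=0x87  N=0 Z=0
after  1: R0=0xb9 R1=0x18 R2=0x3f R3=0x3f R4=0x40  N=0 Z=0
after  2: R0=0xb9 R1=0x18 R2=0x39 R3=0x3f R4=0x40  N=0 Z=0
after  3: R0=0xb9 R1=0x18 R2=0x39 R3=0x3f R4=0x40  N=0 Z=0
after  4: R0=0xf8 R1=0x18 R2=0x39 R3=0x3f R4=0x40  N=1 Z=0
after  5: R0=0xf8 R1=0x18 R2=0x39 R3=0x28 R4=0x40  N=0 Z=0
after  6: R0=0xf8 R1=0xf8 R2=0x39 R3=0x28 R4=0x40  N=1 Z=0
after  7: R0=0xf8 R1=0x61 R2=0x39 R3=0x28 R4=0x40  N=0 Z=0
after  8: R0=0xf8 R1=0x61 R2=0x39 R3=0x28 R4=0xc7  N=1 Z=0
after  9: R0=0xf8 R1=0x61 R2=0x39 R3=0x30 R4=0xc7  N=0 Z=0
after 10: R0=0xf8 R1=0x30 R2=0x39 R3=0x30 R4=0xc7  N=0 Z=0
after 11: R0=0xf8 R1=0xf7 R2=0x39 R3=0x30 R4=0xc7  N=1 Z=0
-- IRQ taken; context saved, return-PC = 12 --

SAVED = 0x39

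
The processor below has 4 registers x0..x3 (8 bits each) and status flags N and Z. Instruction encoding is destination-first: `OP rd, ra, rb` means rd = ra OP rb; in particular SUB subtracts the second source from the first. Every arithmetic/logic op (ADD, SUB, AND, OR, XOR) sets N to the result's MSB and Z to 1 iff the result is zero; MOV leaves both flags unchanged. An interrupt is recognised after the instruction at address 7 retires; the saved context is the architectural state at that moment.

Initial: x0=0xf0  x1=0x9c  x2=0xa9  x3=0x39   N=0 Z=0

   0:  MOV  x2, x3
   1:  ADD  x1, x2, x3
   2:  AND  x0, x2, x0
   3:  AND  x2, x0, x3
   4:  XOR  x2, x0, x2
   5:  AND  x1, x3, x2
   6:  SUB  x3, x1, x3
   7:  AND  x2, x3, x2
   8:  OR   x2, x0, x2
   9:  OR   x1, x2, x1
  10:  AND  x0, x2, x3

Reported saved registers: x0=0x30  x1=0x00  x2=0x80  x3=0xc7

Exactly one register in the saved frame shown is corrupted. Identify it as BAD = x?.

BAD = x2

after  0: x0=0xf0 x1=0x9c x2=0x39 x3=0x39  N=0 Z=0
after  1: x0=0xf0 x1=0x72 x2=0x39 x3=0x39  N=0 Z=0
after  2: x0=0x30 x1=0x72 x2=0x39 x3=0x39  N=0 Z=0
after  3: x0=0x30 x1=0x72 x2=0x30 x3=0x39  N=0 Z=0
after  4: x0=0x30 x1=0x72 x2=0x00 x3=0x39  N=0 Z=1
after  5: x0=0x30 x1=0x00 x2=0x00 x3=0x39  N=0 Z=1
after  6: x0=0x30 x1=0x00 x2=0x00 x3=0xc7  N=1 Z=0
after  7: x0=0x30 x1=0x00 x2=0x00 x3=0xc7  N=0 Z=1
-- IRQ taken; context saved, return-PC = 8 --
mismatch: x2: reported 0x80 vs actual 0x00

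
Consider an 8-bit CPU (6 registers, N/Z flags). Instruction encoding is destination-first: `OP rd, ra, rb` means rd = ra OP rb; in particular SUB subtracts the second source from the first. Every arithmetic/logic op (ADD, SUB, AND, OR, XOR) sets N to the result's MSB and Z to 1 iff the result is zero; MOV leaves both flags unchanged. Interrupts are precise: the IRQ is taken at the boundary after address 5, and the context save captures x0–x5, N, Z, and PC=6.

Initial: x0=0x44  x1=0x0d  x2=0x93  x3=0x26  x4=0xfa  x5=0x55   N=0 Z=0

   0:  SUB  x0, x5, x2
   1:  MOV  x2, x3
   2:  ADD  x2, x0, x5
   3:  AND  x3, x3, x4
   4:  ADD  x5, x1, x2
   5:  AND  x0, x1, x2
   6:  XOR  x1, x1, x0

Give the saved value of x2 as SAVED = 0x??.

SAVED = 0x17

after  0: x0=0xc2 x1=0x0d x2=0x93 x3=0x26 x4=0xfa x5=0x55  N=1 Z=0
after  1: x0=0xc2 x1=0x0d x2=0x26 x3=0x26 x4=0xfa x5=0x55  N=1 Z=0
after  2: x0=0xc2 x1=0x0d x2=0x17 x3=0x26 x4=0xfa x5=0x55  N=0 Z=0
after  3: x0=0xc2 x1=0x0d x2=0x17 x3=0x22 x4=0xfa x5=0x55  N=0 Z=0
after  4: x0=0xc2 x1=0x0d x2=0x17 x3=0x22 x4=0xfa x5=0x24  N=0 Z=0
after  5: x0=0x05 x1=0x0d x2=0x17 x3=0x22 x4=0xfa x5=0x24  N=0 Z=0
-- IRQ taken; context saved, return-PC = 6 --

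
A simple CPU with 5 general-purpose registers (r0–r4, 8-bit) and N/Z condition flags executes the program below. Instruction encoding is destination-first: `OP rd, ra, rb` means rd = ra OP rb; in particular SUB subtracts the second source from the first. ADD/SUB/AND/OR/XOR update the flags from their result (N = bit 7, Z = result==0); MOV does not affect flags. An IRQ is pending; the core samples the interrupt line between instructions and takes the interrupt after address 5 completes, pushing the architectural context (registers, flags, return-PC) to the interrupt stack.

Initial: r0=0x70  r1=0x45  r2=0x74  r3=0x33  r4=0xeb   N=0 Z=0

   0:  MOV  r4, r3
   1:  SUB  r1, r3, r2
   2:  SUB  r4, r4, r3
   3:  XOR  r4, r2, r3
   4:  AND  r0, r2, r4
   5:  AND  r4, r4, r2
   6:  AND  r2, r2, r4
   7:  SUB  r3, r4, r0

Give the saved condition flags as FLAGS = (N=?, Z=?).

FLAGS = (N=0, Z=0)

after  0: r0=0x70 r1=0x45 r2=0x74 r3=0x33 r4=0x33  N=0 Z=0
after  1: r0=0x70 r1=0xbf r2=0x74 r3=0x33 r4=0x33  N=1 Z=0
after  2: r0=0x70 r1=0xbf r2=0x74 r3=0x33 r4=0x00  N=0 Z=1
after  3: r0=0x70 r1=0xbf r2=0x74 r3=0x33 r4=0x47  N=0 Z=0
after  4: r0=0x44 r1=0xbf r2=0x74 r3=0x33 r4=0x47  N=0 Z=0
after  5: r0=0x44 r1=0xbf r2=0x74 r3=0x33 r4=0x44  N=0 Z=0
-- IRQ taken; context saved, return-PC = 6 --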